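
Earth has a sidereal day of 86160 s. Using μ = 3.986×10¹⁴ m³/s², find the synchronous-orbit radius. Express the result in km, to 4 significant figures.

r_sync ≈ 42160 km

A synchronous orbit has period T, so by Kepler's third law a = (μT²/4π²)^(1/3).
μT²/4π² = 3.986×10¹⁴ × (8.616×10⁴)² / 39.48 = 7.495×10²² m³.
a = 4.216×10⁷ m = 42163 km.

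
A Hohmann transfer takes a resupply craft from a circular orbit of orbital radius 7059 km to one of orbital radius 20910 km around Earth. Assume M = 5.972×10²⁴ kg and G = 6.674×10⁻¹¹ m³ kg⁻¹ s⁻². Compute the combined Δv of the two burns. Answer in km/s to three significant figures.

μ = GM = 6.674×10⁻¹¹ × 5.972×10²⁴ = 3.986×10¹⁴ m³/s².
r₁ = 7059 km = 7.059×10⁶ m.
r₂ = 20910 km = 2.091×10⁷ m.
Transfer ellipse a_t = (r₁ + r₂)/2 = 1.398×10⁷ m.
At r₁: circular v_c1 = √(μ/r₁) = 7514 m/s; transfer-perigee v_p = √[μ(2/r₁ − 1/a_t)] = 9188 m/s.
Δv₁ = v_p − v_c1 = 1674 m/s.
At r₂: circular v_c2 = √(μ/r₂) = 4366 m/s; transfer-apogee v_a = √[μ(2/r₂ − 1/a_t)] = 3102 m/s.
Δv₂ = v_c2 − v_a = 1264 m/s.
Total Δv = Δv₁ + Δv₂ = 2938 m/s = 2.938 km/s.

Δv_total ≈ 2.94 km/s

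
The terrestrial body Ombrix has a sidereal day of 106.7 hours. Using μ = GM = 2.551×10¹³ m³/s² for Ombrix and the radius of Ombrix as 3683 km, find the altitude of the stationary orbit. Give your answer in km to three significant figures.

h_sync ≈ 42000 km

T = 106.7 hours = 3.841×10⁵ s.
A synchronous orbit has period T, so by Kepler's third law a = (μT²/4π²)^(1/3).
μT²/4π² = 2.551×10¹³ × (3.841×10⁵)² / 39.48 = 9.534×10²² m³.
a = 4.568×10⁷ m = 45684 km.
Altitude h = a − R = 45684 − 3683 = 42001 km.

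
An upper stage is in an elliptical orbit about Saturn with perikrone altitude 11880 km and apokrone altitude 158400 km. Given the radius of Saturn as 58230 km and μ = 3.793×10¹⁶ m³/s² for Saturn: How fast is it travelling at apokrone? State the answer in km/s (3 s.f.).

v ≈ 9.25 km/s

r_p = 58230 + 11880 = 70110 km = 7.0110×10⁷ m.
r_a = 58230 + 158400 = 216630 km = 2.1663×10⁸ m.
Semi-major axis a = (r_p + r_a)/2 = 1.4337×10⁵ km = 1.434×10⁸ m.
Vis-viva: v² = μ(2/r − 1/a) = 3.793×10¹⁶ × (9.232×10⁻⁹ − 6.975×10⁻⁹) = 8.562×10⁷ m²/s².
v = 9253 m/s = 9.253 km/s.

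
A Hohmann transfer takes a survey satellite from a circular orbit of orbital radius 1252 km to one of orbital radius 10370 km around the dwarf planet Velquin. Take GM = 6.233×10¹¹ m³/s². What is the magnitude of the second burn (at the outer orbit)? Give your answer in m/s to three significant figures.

r₁ = 1252 km = 1.252×10⁶ m.
r₂ = 10370 km = 1.037×10⁷ m.
Transfer ellipse a_t = (r₁ + r₂)/2 = 5.811×10⁶ m.
At r₁: circular v_c1 = √(μ/r₁) = 705.6 m/s; transfer-periapsis v_p = √[μ(2/r₁ − 1/a_t)] = 942.6 m/s.
At r₂: circular v_c2 = √(μ/r₂) = 245.2 m/s; transfer-apoapsis v_a = √[μ(2/r₂ − 1/a_t)] = 113.8 m/s.
Δv₂ = v_c2 − v_a = 131.4 m/s.

Δv ≈ 131 m/s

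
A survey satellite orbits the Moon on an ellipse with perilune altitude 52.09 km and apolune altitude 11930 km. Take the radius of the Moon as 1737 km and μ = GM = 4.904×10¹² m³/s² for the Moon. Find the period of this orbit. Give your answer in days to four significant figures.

T ≈ 0.7055 days

r_p = 1737 + 52.09 = 1789.1 km = 1.7891×10⁶ m.
r_a = 1737 + 11930 = 13667 km = 1.3667×10⁷ m.
Semi-major axis a = (r_p + r_a)/2 = (1789.1 + 13667)/2 = 7728.0 km = 7.728×10⁶ m.
By Kepler's third law T = 2π√(a³/μ) = 2π × 9.701×10³ = 6.095×10⁴ s.
= 0.7055 days.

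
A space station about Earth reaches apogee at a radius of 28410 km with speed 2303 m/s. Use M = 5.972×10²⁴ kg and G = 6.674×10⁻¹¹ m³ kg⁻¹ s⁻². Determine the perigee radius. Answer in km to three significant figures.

μ = GM = 6.674×10⁻¹¹ × 5.972×10²⁴ = 3.986×10¹⁴ m³/s².
r_a = 2.841×10⁷ m.
Specific energy ε = v²/2 − μ/r = -1.138×10⁷ J/kg, so a = −μ/(2ε) = 1.752×10⁷ m.
The apsides satisfy r_p + r_a = 2a, so the perigee radius is 2a − r_a = 6.622×10⁶ m = 6622.0 km.

perigee radius ≈ 6620 km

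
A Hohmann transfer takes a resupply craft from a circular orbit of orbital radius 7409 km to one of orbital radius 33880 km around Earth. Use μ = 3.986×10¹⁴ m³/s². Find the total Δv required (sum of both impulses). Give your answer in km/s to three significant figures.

r₁ = 7409 km = 7.409×10⁶ m.
r₂ = 33880 km = 3.388×10⁷ m.
Transfer ellipse a_t = (r₁ + r₂)/2 = 2.064×10⁷ m.
At r₁: circular v_c1 = √(μ/r₁) = 7335 m/s; transfer-perigee v_p = √[μ(2/r₁ − 1/a_t)] = 9396 m/s.
Δv₁ = v_p − v_c1 = 2062 m/s.
At r₂: circular v_c2 = √(μ/r₂) = 3430 m/s; transfer-apogee v_a = √[μ(2/r₂ − 1/a_t)] = 2055 m/s.
Δv₂ = v_c2 − v_a = 1375 m/s.
Total Δv = Δv₁ + Δv₂ = 3437 m/s = 3.437 km/s.

Δv_total ≈ 3.44 km/s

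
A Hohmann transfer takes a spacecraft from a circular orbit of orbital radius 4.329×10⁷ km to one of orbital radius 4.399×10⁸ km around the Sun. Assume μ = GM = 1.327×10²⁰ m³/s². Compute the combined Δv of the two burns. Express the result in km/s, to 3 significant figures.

r₁ = 4.329×10⁷ km = 4.329×10¹⁰ m.
r₂ = 4.399×10⁸ km = 4.399×10¹¹ m.
Transfer ellipse a_t = (r₁ + r₂)/2 = 2.416×10¹¹ m.
At r₁: circular v_c1 = √(μ/r₁) = 55370 m/s; transfer-perihelion v_p = √[μ(2/r₁ − 1/a_t)] = 74710 m/s.
Δv₁ = v_p − v_c1 = 19340 m/s.
At r₂: circular v_c2 = √(μ/r₂) = 17370 m/s; transfer-aphelion v_a = √[μ(2/r₂ − 1/a_t)] = 7352 m/s.
Δv₂ = v_c2 − v_a = 10020 m/s.
Total Δv = Δv₁ + Δv₂ = 29360 m/s = 29.36 km/s.

Δv_total ≈ 29.4 km/s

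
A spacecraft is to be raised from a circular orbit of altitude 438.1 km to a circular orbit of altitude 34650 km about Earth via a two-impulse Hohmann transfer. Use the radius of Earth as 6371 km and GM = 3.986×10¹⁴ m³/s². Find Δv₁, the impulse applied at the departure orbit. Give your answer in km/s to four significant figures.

r₁ = 6371 + 438.1 = 6809.1 km = 6.8091×10⁶ m.
r₂ = 6371 + 34650 = 41021 km = 4.1021×10⁷ m.
Transfer ellipse a_t = (r₁ + r₂)/2 = 2.392×10⁷ m.
At r₁: circular v_c1 = √(μ/r₁) = 7651 m/s; transfer-perigee v_p = √[μ(2/r₁ − 1/a_t)] = 10020 m/s.
Δv₁ = v_p − v_c1 = 2369 m/s.
= 2.369 km/s.

Δv ≈ 2.369 km/s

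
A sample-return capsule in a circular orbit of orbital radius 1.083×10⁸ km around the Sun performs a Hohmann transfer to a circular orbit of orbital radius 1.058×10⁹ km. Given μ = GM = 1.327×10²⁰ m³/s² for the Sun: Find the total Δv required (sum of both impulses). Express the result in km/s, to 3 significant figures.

r₁ = 1.083×10⁸ km = 1.083×10¹¹ m.
r₂ = 1.058×10⁹ km = 1.058×10¹² m.
Transfer ellipse a_t = (r₁ + r₂)/2 = 5.832×10¹¹ m.
At r₁: circular v_c1 = √(μ/r₁) = 35000 m/s; transfer-perihelion v_p = √[μ(2/r₁ − 1/a_t)] = 47150 m/s.
Δv₁ = v_p − v_c1 = 12140 m/s.
At r₂: circular v_c2 = √(μ/r₂) = 11200 m/s; transfer-aphelion v_a = √[μ(2/r₂ − 1/a_t)] = 4826 m/s.
Δv₂ = v_c2 − v_a = 6373 m/s.
Total Δv = Δv₁ + Δv₂ = 18520 m/s = 18.52 km/s.

Δv_total ≈ 18.5 km/s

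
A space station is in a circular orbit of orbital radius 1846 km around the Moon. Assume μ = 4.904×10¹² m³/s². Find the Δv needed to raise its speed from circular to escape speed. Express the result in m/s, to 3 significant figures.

Δv ≈ 675 m/s

r = 1846 km = 1.846×10⁶ m.
Circular speed v_c = √(μ/r) = 1630 m/s.
Escape speed v_esc = √(2μ/r) = √2 × v_c = 2305 m/s.
Δv = v_esc − v_c = 675.1 m/s.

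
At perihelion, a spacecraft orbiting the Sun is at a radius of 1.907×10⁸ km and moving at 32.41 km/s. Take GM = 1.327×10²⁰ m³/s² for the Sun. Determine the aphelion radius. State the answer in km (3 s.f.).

aphelion radius ≈ 5.87×10⁸ km

r_p = 1.907×10¹¹ m.
Specific energy ε = v²/2 − μ/r = -1.707×10⁸ J/kg, so a = −μ/(2ε) = 3.888×10¹¹ m.
The apsides satisfy r_p + r_a = 2a, so the aphelion radius is 2a − r_p = 5.869×10¹¹ m = 5.8690×10⁸ km.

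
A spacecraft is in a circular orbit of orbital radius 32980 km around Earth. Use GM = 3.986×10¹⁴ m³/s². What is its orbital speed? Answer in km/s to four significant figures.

r = 32980 km = 3.298×10⁷ m.
For a circular orbit v = √(μ/r) = √(3.986×10¹⁴ / 3.298×10⁷) = √(1.209×10⁷) = 3477 m/s.
That is 3.477 km/s.

v ≈ 3.477 km/s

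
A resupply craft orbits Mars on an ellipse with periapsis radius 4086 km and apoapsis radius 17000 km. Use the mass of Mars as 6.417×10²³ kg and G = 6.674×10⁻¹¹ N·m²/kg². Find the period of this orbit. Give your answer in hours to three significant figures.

T ≈ 9.13 hours

μ = GM = 6.674×10⁻¹¹ × 6.417×10²³ = 4.283×10¹³ m³/s².
Semi-major axis a = (r_p + r_a)/2 = (4086.0 + 17000)/2 = 10543 km = 1.054×10⁷ m.
By Kepler's third law T = 2π√(a³/μ) = 2π × 5.231×10³ = 3.287×10⁴ s.
= 9.130 hours.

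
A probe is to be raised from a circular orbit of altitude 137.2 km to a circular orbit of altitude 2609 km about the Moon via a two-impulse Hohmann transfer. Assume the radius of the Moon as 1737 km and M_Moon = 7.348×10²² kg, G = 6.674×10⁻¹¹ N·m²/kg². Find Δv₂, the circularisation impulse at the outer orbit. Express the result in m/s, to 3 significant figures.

Δv ≈ 238 m/s

μ = GM = 6.674×10⁻¹¹ × 7.348×10²² = 4.904×10¹² m³/s².
r₁ = 1737 + 137.2 = 1874.2 km = 1.8742×10⁶ m.
r₂ = 1737 + 2609 = 4346.0 km = 4.3460×10⁶ m.
Transfer ellipse a_t = (r₁ + r₂)/2 = 3.110×10⁶ m.
At r₁: circular v_c1 = √(μ/r₁) = 1618 m/s; transfer-perilune v_p = √[μ(2/r₁ − 1/a_t)] = 1912 m/s.
At r₂: circular v_c2 = √(μ/r₂) = 1062 m/s; transfer-apolune v_a = √[μ(2/r₂ − 1/a_t)] = 824.6 m/s.
Δv₂ = v_c2 − v_a = 237.6 m/s.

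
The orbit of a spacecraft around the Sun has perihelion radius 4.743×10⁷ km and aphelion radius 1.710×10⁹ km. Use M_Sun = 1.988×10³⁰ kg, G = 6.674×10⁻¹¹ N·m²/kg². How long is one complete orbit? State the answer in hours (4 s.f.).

μ = GM = 6.674×10⁻¹¹ × 1.988×10³⁰ = 1.327×10²⁰ m³/s².
Semi-major axis a = (r_p + r_a)/2 = (4.7430×10⁷ + 1.7100×10⁹)/2 = 8.7872×10⁸ km = 8.787×10¹¹ m.
By Kepler's third law T = 2π√(a³/μ) = 2π × 7.151×10⁷ = 4.493×10⁸ s.
= 1.248×10⁵ hours.

T ≈ 124800 hours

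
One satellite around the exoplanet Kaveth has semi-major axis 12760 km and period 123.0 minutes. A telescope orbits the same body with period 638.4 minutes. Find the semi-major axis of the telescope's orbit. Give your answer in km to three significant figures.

a₂ ≈ 38300 km

Kepler's third law: a³ ∝ T², so a₂ = a₁ (T₂/T₁)^(2/3).
T₂/T₁ = 5.190, (T₂/T₁)^(2/3) = 2.998.
a₂ = 12760 × 2.998 = 38250 km.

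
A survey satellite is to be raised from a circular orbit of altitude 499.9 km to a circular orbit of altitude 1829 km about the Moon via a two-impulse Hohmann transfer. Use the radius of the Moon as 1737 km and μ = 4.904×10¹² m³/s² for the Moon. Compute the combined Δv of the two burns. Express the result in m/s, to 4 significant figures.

r₁ = 1737 + 499.9 = 2236.9 km = 2.2369×10⁶ m.
r₂ = 1737 + 1829 = 3566.0 km = 3.5660×10⁶ m.
Transfer ellipse a_t = (r₁ + r₂)/2 = 2.901×10⁶ m.
At r₁: circular v_c1 = √(μ/r₁) = 1481 m/s; transfer-perilune v_p = √[μ(2/r₁ − 1/a_t)] = 1641 m/s.
Δv₁ = v_p − v_c1 = 160.8 m/s.
At r₂: circular v_c2 = √(μ/r₂) = 1173 m/s; transfer-apolune v_a = √[μ(2/r₂ − 1/a_t)] = 1030 m/s.
Δv₂ = v_c2 − v_a = 143.0 m/s.
Total Δv = Δv₁ + Δv₂ = 303.8 m/s.

Δv_total ≈ 303.8 m/s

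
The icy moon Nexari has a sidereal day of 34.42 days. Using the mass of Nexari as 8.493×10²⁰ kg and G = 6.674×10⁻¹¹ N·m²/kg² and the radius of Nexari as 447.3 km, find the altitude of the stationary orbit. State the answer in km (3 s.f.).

μ = GM = 6.674×10⁻¹¹ × 8.493×10²⁰ = 5.668×10¹⁰ m³/s².
T = 34.42 days = 2.974×10⁶ s.
A synchronous orbit has period T, so by Kepler's third law a = (μT²/4π²)^(1/3).
μT²/4π² = 5.668×10¹⁰ × (2.974×10⁶)² / 39.48 = 1.270×10²² m³.
a = 2.333×10⁷ m = 23330 km.
Altitude h = a − R = 23330 − 447.3 = 22883 km.

h_sync ≈ 22900 km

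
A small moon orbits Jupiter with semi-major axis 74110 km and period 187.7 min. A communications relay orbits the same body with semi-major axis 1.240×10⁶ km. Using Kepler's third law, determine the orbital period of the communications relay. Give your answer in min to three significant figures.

T₂ ≈ 12800 min

Kepler's third law: T² ∝ a³, so T₂ = T₁ (a₂/a₁)^(3/2).
a₂/a₁ = 16.73, (a₂/a₁)^(3/2) = 68.44.
T₂ = 187.7 × 68.44 = 12850 min.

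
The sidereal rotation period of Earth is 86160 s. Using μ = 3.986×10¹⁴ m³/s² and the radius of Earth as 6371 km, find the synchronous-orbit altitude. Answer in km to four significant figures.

h_sync ≈ 35790 km

A synchronous orbit has period T, so by Kepler's third law a = (μT²/4π²)^(1/3).
μT²/4π² = 3.986×10¹⁴ × (8.616×10⁴)² / 39.48 = 7.495×10²² m³.
a = 4.216×10⁷ m = 42163 km.
Altitude h = a − R = 42163 − 6371 = 35792 km.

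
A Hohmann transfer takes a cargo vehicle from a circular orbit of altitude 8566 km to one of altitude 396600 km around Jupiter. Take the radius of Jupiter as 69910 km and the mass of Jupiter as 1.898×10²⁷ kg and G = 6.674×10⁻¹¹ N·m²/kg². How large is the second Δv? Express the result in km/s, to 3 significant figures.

μ = GM = 6.674×10⁻¹¹ × 1.898×10²⁷ = 1.267×10¹⁷ m³/s².
r₁ = 69910 + 8566 = 78476 km = 7.8476×10⁷ m.
r₂ = 69910 + 396600 = 466510 km = 4.6651×10⁸ m.
Transfer ellipse a_t = (r₁ + r₂)/2 = 2.725×10⁸ m.
At r₁: circular v_c1 = √(μ/r₁) = 40180 m/s; transfer-perijove v_p = √[μ(2/r₁ − 1/a_t)] = 52570 m/s.
At r₂: circular v_c2 = √(μ/r₂) = 16480 m/s; transfer-apojove v_a = √[μ(2/r₂ − 1/a_t)] = 8843 m/s.
Δv₂ = v_c2 − v_a = 7635 m/s.
= 7.635 km/s.

Δv ≈ 7.64 km/s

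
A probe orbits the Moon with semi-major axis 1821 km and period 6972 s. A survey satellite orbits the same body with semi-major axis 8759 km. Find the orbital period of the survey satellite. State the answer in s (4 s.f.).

T₂ ≈ 73550 s

Kepler's third law: T² ∝ a³, so T₂ = T₁ (a₂/a₁)^(3/2).
a₂/a₁ = 4.810, (a₂/a₁)^(3/2) = 10.55.
T₂ = 6972 × 10.55 = 73550 s.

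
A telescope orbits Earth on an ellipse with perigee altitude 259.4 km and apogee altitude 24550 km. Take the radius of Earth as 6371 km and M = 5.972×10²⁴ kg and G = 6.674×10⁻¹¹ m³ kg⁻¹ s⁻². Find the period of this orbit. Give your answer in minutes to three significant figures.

T ≈ 427 minutes

μ = GM = 6.674×10⁻¹¹ × 5.972×10²⁴ = 3.986×10¹⁴ m³/s².
r_p = 6371 + 259.4 = 6630.4 km = 6.6304×10⁶ m.
r_a = 6371 + 24550 = 30921 km = 3.0921×10⁷ m.
Semi-major axis a = (r_p + r_a)/2 = (6630.4 + 30921)/2 = 18776 km = 1.878×10⁷ m.
By Kepler's third law T = 2π√(a³/μ) = 2π × 4.075×10³ = 2.560×10⁴ s.
= 426.7 minutes.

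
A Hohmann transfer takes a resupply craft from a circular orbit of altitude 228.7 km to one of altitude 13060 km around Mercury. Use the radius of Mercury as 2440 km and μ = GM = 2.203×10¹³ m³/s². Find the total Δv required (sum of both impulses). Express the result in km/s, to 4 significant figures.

r₁ = 2440 + 228.7 = 2668.7 km = 2.6687×10⁶ m.
r₂ = 2440 + 13060 = 15500 km = 1.5500×10⁷ m.
Transfer ellipse a_t = (r₁ + r₂)/2 = 9.084×10⁶ m.
At r₁: circular v_c1 = √(μ/r₁) = 2873 m/s; transfer-periherm v_p = √[μ(2/r₁ − 1/a_t)] = 3753 m/s.
Δv₁ = v_p − v_c1 = 879.8 m/s.
At r₂: circular v_c2 = √(μ/r₂) = 1192 m/s; transfer-apoherm v_a = √[μ(2/r₂ − 1/a_t)] = 646.2 m/s.
Δv₂ = v_c2 − v_a = 546.0 m/s.
Total Δv = Δv₁ + Δv₂ = 1426 m/s = 1.426 km/s.

Δv_total ≈ 1.426 km/s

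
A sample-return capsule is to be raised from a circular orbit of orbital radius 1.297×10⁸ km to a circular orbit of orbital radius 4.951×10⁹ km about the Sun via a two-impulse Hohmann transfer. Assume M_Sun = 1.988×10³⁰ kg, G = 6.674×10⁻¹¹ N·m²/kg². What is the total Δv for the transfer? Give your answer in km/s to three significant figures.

μ = GM = 6.674×10⁻¹¹ × 1.988×10³⁰ = 1.327×10²⁰ m³/s².
r₁ = 1.297×10⁸ km = 1.297×10¹¹ m.
r₂ = 4.951×10⁹ km = 4.951×10¹² m.
Transfer ellipse a_t = (r₁ + r₂)/2 = 2.540×10¹² m.
At r₁: circular v_c1 = √(μ/r₁) = 31980 m/s; transfer-perihelion v_p = √[μ(2/r₁ − 1/a_t)] = 44650 m/s.
Δv₁ = v_p − v_c1 = 12670 m/s.
At r₂: circular v_c2 = √(μ/r₂) = 5177 m/s; transfer-aphelion v_a = √[μ(2/r₂ − 1/a_t)] = 1170 m/s.
Δv₂ = v_c2 − v_a = 4007 m/s.
Total Δv = Δv₁ + Δv₂ = 16670 m/s = 16.67 km/s.

Δv_total ≈ 16.7 km/s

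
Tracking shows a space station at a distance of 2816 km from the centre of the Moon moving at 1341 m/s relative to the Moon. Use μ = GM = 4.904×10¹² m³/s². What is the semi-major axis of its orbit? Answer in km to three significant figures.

r = 2.816×10⁶ m.
Vis-viva rearranged: 1/a = 2/r − v²/μ = 7.102×10⁻⁷ − 3.667×10⁻⁷ = 3.435×10⁻⁷ m⁻¹.
a = 2.911×10⁶ m = 2910.9 km.

a ≈ 2910 km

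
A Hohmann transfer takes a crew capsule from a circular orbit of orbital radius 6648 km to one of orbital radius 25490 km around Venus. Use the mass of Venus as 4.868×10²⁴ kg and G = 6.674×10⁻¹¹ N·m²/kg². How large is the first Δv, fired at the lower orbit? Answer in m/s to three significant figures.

Δv ≈ 1810 m/s

μ = GM = 6.674×10⁻¹¹ × 4.868×10²⁴ = 3.249×10¹⁴ m³/s².
r₁ = 6648 km = 6.648×10⁶ m.
r₂ = 25490 km = 2.549×10⁷ m.
Transfer ellipse a_t = (r₁ + r₂)/2 = 1.607×10⁷ m.
At r₁: circular v_c1 = √(μ/r₁) = 6991 m/s; transfer-periapsis v_p = √[μ(2/r₁ − 1/a_t)] = 8805 m/s.
Δv₁ = v_p − v_c1 = 1814 m/s.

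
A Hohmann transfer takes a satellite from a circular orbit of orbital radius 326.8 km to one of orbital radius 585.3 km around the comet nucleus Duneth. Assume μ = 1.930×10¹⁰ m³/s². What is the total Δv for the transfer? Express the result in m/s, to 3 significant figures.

Δv_total ≈ 60.2 m/s

r₁ = 326.8 km = 3.268×10⁵ m.
r₂ = 585.3 km = 5.853×10⁵ m.
Transfer ellipse a_t = (r₁ + r₂)/2 = 4.560×10⁵ m.
At r₁: circular v_c1 = √(μ/r₁) = 243.0 m/s; transfer-periapsis v_p = √[μ(2/r₁ − 1/a_t)] = 275.3 m/s.
Δv₁ = v_p − v_c1 = 32.29 m/s.
At r₂: circular v_c2 = √(μ/r₂) = 181.6 m/s; transfer-apoapsis v_a = √[μ(2/r₂ − 1/a_t)] = 153.7 m/s.
Δv₂ = v_c2 − v_a = 27.87 m/s.
Total Δv = Δv₁ + Δv₂ = 60.16 m/s.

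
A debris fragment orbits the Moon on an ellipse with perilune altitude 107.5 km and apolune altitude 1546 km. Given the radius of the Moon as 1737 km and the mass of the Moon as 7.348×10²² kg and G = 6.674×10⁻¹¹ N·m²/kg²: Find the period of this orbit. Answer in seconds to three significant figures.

T ≈ 11600 seconds

μ = GM = 6.674×10⁻¹¹ × 7.348×10²² = 4.904×10¹² m³/s².
r_p = 1737 + 107.5 = 1844.5 km = 1.8445×10⁶ m.
r_a = 1737 + 1546 = 3283.0 km = 3.2830×10⁶ m.
Semi-major axis a = (r_p + r_a)/2 = (1844.5 + 3283.0)/2 = 2563.8 km = 2.564×10⁶ m.
By Kepler's third law T = 2π√(a³/μ) = 2π × 1.854×10³ = 1.165×10⁴ s.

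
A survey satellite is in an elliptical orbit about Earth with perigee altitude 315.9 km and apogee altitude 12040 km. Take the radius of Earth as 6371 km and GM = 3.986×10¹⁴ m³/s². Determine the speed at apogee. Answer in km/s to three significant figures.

r_p = 6371 + 315.9 = 6686.9 km = 6.6869×10⁶ m.
r_a = 6371 + 12040 = 18411 km = 1.8411×10⁷ m.
Semi-major axis a = (r_p + r_a)/2 = 12549 km = 1.255×10⁷ m.
Vis-viva: v² = μ(2/r − 1/a) = 3.986×10¹⁴ × (1.086×10⁻⁷ − 7.969×10⁻⁸) = 1.154×10⁷ m²/s².
v = 3397 m/s = 3.397 km/s.

v ≈ 3.40 km/s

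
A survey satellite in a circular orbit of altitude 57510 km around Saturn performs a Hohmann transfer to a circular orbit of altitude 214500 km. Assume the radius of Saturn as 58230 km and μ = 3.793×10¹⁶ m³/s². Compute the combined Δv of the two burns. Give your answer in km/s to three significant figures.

r₁ = 58230 + 57510 = 115740 km = 1.1574×10⁸ m.
r₂ = 58230 + 214500 = 272730 km = 2.7273×10⁸ m.
Transfer ellipse a_t = (r₁ + r₂)/2 = 1.942×10⁸ m.
At r₁: circular v_c1 = √(μ/r₁) = 18100 m/s; transfer-perikrone v_p = √[μ(2/r₁ − 1/a_t)] = 21450 m/s.
Δv₁ = v_p − v_c1 = 3348 m/s.
At r₂: circular v_c2 = √(μ/r₂) = 11790 m/s; transfer-apokrone v_a = √[μ(2/r₂ − 1/a_t)] = 9103 m/s.
Δv₂ = v_c2 − v_a = 2690 m/s.
Total Δv = Δv₁ + Δv₂ = 6038 m/s = 6.038 km/s.

Δv_total ≈ 6.04 km/s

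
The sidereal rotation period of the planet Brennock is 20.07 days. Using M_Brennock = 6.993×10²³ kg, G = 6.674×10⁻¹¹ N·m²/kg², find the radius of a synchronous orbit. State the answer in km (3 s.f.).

μ = GM = 6.674×10⁻¹¹ × 6.993×10²³ = 4.667×10¹³ m³/s².
T = 20.07 days = 1.734×10⁶ s.
A synchronous orbit has period T, so by Kepler's third law a = (μT²/4π²)^(1/3).
μT²/4π² = 4.667×10¹³ × (1.734×10⁶)² / 39.48 = 3.555×10²⁴ m³.
a = 1.526×10⁸ m = 1.5262×10⁵ km.

r_sync ≈ 1.53×10⁵ km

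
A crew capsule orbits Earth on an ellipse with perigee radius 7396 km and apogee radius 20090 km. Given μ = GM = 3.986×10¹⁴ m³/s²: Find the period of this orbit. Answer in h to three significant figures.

Semi-major axis a = (r_p + r_a)/2 = (7396.0 + 20090)/2 = 13743 km = 1.374×10⁷ m.
By Kepler's third law T = 2π√(a³/μ) = 2π × 2.552×10³ = 1.603×10⁴ s.
= 4.454 h.

T ≈ 4.45 h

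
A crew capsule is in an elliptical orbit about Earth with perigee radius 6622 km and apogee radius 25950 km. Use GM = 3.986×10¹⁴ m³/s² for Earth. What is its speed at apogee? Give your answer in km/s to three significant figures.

v ≈ 2.50 km/s

Semi-major axis a = (r_p + r_a)/2 = 16286 km = 1.629×10⁷ m.
Vis-viva: v² = μ(2/r − 1/a) = 3.986×10¹⁴ × (7.707×10⁻⁸ − 6.140×10⁻⁸) = 6.246×10⁶ m²/s².
v = 2499 m/s = 2.499 km/s.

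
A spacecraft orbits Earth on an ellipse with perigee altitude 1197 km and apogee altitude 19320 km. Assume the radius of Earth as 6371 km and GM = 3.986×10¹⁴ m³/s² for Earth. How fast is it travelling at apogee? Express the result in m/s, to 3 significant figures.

v ≈ 2660 m/s

r_p = 6371 + 1197 = 7568.0 km = 7.5680×10⁶ m.
r_a = 6371 + 19320 = 25691 km = 2.5691×10⁷ m.
Semi-major axis a = (r_p + r_a)/2 = 16630 km = 1.663×10⁷ m.
Vis-viva: v² = μ(2/r − 1/a) = 3.986×10¹⁴ × (7.785×10⁻⁸ − 6.013×10⁻⁸) = 7.061×10⁶ m²/s².
v = 2657 m/s.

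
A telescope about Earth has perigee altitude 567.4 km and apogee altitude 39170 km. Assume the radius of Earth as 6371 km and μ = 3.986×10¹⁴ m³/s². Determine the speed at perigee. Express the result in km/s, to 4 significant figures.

v ≈ 9.985 km/s

r_p = 6371 + 567.4 = 6938.4 km = 6.9384×10⁶ m.
r_a = 6371 + 39170 = 45541 km = 4.5541×10⁷ m.
Semi-major axis a = (r_p + r_a)/2 = 26240 km = 2.624×10⁷ m.
Vis-viva: v² = μ(2/r − 1/a) = 3.986×10¹⁴ × (2.883×10⁻⁷ − 3.811×10⁻⁸) = 9.971×10⁷ m²/s².
v = 9985 m/s = 9.985 km/s.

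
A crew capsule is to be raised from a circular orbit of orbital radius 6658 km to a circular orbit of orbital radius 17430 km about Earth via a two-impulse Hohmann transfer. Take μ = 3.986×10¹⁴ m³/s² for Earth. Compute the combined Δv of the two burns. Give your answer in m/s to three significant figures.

r₁ = 6658 km = 6.658×10⁶ m.
r₂ = 17430 km = 1.743×10⁷ m.
Transfer ellipse a_t = (r₁ + r₂)/2 = 1.204×10⁷ m.
At r₁: circular v_c1 = √(μ/r₁) = 7737 m/s; transfer-perigee v_p = √[μ(2/r₁ − 1/a_t)] = 9308 m/s.
Δv₁ = v_p − v_c1 = 1571 m/s.
At r₂: circular v_c2 = √(μ/r₂) = 4782 m/s; transfer-apogee v_a = √[μ(2/r₂ − 1/a_t)] = 3556 m/s.
Δv₂ = v_c2 − v_a = 1227 m/s.
Total Δv = Δv₁ + Δv₂ = 2797 m/s.

Δv_total ≈ 2800 m/s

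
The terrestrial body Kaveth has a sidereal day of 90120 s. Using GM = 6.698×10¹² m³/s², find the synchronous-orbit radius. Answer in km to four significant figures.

A synchronous orbit has period T, so by Kepler's third law a = (μT²/4π²)^(1/3).
μT²/4π² = 6.698×10¹² × (9.012×10⁴)² / 39.48 = 1.378×10²¹ m³.
a = 1.113×10⁷ m = 11128 km.

r_sync ≈ 11130 km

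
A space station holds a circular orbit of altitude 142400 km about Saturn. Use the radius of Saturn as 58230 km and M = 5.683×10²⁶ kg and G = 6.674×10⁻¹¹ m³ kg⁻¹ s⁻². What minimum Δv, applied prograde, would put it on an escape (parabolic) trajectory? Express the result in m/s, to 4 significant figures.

μ = GM = 6.674×10⁻¹¹ × 5.683×10²⁶ = 3.793×10¹⁶ m³/s².
r = 58230 + 142400 = 200630 km = 2.0063×10⁸ m.
Circular speed v_c = √(μ/r) = 13750 m/s.
Escape speed v_esc = √(2μ/r) = √2 × v_c = 19440 m/s.
Δv = v_esc − v_c = 5695 m/s.

Δv ≈ 5695 m/s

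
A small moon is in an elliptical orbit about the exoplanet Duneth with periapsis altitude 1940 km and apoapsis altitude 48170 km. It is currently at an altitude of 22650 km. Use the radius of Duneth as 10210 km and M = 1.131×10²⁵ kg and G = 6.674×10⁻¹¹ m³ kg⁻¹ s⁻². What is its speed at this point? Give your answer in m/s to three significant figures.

v ≈ 4950 m/s

μ = GM = 6.674×10⁻¹¹ × 1.131×10²⁵ = 7.548×10¹⁴ m³/s².
r_p = 10210 + 1940 = 12150 km = 1.2150×10⁷ m.
r_a = 10210 + 48170 = 58380 km = 5.8380×10⁷ m.
r = 10210 + 22650 = 32860 km = 3.286×10⁷ m.
Semi-major axis a = (r_p + r_a)/2 = 35265 km = 3.526×10⁷ m.
Vis-viva: v² = μ(2/r − 1/a) = 7.548×10¹⁴ × (6.086×10⁻⁸ − 2.836×10⁻⁸) = 2.454×10⁷ m²/s².
v = 4954 m/s.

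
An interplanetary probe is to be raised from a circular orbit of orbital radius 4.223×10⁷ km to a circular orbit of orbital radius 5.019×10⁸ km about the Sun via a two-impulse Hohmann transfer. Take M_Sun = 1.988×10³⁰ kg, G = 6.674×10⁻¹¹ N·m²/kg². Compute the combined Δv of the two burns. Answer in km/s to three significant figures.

Δv_total ≈ 29.9 km/s

μ = GM = 6.674×10⁻¹¹ × 1.988×10³⁰ = 1.327×10²⁰ m³/s².
r₁ = 4.223×10⁷ km = 4.223×10¹⁰ m.
r₂ = 5.019×10⁸ km = 5.019×10¹¹ m.
Transfer ellipse a_t = (r₁ + r₂)/2 = 2.721×10¹¹ m.
At r₁: circular v_c1 = √(μ/r₁) = 56050 m/s; transfer-perihelion v_p = √[μ(2/r₁ − 1/a_t)] = 76130 m/s.
Δv₁ = v_p − v_c1 = 20080 m/s.
At r₂: circular v_c2 = √(μ/r₂) = 16260 m/s; transfer-aphelion v_a = √[μ(2/r₂ − 1/a_t)] = 6406 m/s.
Δv₂ = v_c2 − v_a = 9853 m/s.
Total Δv = Δv₁ + Δv₂ = 29930 m/s = 29.93 km/s.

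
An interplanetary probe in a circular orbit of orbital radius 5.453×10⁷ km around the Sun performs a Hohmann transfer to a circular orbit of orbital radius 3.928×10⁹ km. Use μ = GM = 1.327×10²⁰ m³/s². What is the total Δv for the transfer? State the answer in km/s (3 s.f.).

Δv_total ≈ 24.8 km/s

r₁ = 5.453×10⁷ km = 5.453×10¹⁰ m.
r₂ = 3.928×10⁹ km = 3.928×10¹² m.
Transfer ellipse a_t = (r₁ + r₂)/2 = 1.991×10¹² m.
At r₁: circular v_c1 = √(μ/r₁) = 49330 m/s; transfer-perihelion v_p = √[μ(2/r₁ − 1/a_t)] = 69280 m/s.
Δv₁ = v_p − v_c1 = 19950 m/s.
At r₂: circular v_c2 = √(μ/r₂) = 5812 m/s; transfer-aphelion v_a = √[μ(2/r₂ − 1/a_t)] = 961.8 m/s.
Δv₂ = v_c2 − v_a = 4850 m/s.
Total Δv = Δv₁ + Δv₂ = 24800 m/s = 24.80 km/s.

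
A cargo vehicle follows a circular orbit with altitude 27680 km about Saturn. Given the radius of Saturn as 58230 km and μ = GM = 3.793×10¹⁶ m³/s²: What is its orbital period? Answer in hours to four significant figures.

r = 58230 + 27680 = 85910 km = 8.5910×10⁷ m.
Kepler's third law: T = 2π√(r³/μ) = 2π√((8.591×10⁷)³ / 3.793×10¹⁶).
r³/μ = 1.672×10⁷ s², so T = 2π × 4.089×10³ = 2.569×10⁴ s.
Converting: 2.569×10⁴ s ÷ 3600 = 7.136 hours.

T ≈ 7.136 hours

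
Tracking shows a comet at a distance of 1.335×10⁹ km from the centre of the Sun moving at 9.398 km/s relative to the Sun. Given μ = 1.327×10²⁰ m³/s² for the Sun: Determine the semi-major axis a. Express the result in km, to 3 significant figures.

a ≈ 1.20×10⁹ km

r = 1.335×10¹² m.
Vis-viva rearranged: 1/a = 2/r − v²/μ = 1.498×10⁻¹² − 6.656×10⁻¹³ = 8.325×10⁻¹³ m⁻¹.
a = 1.201×10¹² m = 1.2011×10⁹ km.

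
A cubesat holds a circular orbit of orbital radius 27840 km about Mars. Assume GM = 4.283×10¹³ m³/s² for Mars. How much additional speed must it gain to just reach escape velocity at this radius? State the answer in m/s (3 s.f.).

r = 27840 km = 2.784×10⁷ m.
Circular speed v_c = √(μ/r) = 1240 m/s.
Escape speed v_esc = √(2μ/r) = √2 × v_c = 1754 m/s.
Δv = v_esc − v_c = 513.8 m/s.

Δv ≈ 514 m/s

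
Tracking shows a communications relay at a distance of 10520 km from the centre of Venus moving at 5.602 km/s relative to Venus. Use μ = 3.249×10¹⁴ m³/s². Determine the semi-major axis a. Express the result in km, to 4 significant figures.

r = 1.052×10⁷ m.
Vis-viva rearranged: 1/a = 2/r − v²/μ = 1.901×10⁻⁷ − 9.659×10⁻⁸ = 9.352×10⁻⁸ m⁻¹.
a = 1.069×10⁷ m = 10693 km.

a ≈ 10690 km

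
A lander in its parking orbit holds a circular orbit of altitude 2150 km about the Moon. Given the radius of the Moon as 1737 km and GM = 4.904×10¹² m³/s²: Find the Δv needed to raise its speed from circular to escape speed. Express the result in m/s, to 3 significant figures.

Δv ≈ 465 m/s

r = 1737 + 2150 = 3887.0 km = 3.8870×10⁶ m.
Circular speed v_c = √(μ/r) = 1123 m/s.
Escape speed v_esc = √(2μ/r) = √2 × v_c = 1588 m/s.
Δv = v_esc − v_c = 465.3 m/s.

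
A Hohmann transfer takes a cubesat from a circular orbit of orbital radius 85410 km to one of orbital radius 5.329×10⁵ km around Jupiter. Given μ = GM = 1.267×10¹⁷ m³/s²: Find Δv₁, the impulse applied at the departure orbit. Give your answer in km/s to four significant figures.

Δv ≈ 12.05 km/s

r₁ = 85410 km = 8.541×10⁷ m.
r₂ = 5.329×10⁵ km = 5.329×10⁸ m.
Transfer ellipse a_t = (r₁ + r₂)/2 = 3.092×10⁸ m.
At r₁: circular v_c1 = √(μ/r₁) = 38520 m/s; transfer-perijove v_p = √[μ(2/r₁ − 1/a_t)] = 50570 m/s.
Δv₁ = v_p − v_c1 = 12050 m/s.
= 12.05 km/s.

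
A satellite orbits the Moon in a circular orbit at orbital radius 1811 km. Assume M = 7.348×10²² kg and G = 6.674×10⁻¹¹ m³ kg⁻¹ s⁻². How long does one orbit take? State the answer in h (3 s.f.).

μ = GM = 6.674×10⁻¹¹ × 7.348×10²² = 4.904×10¹² m³/s².
r = 1811 km = 1.811×10⁶ m.
Kepler's third law: T = 2π√(r³/μ) = 2π√((1.811×10⁶)³ / 4.904×10¹²).
r³/μ = 1.211×10⁶ s², so T = 2π × 1.101×10³ = 6.915×10³ s.
Converting: 6.915×10³ s ÷ 3600 = 1.921 h.

T ≈ 1.92 h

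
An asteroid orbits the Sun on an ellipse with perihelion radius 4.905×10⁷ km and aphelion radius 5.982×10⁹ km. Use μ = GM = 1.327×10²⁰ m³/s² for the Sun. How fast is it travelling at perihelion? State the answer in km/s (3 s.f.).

v ≈ 73.3 km/s

Semi-major axis a = (r_p + r_a)/2 = 3.0155×10⁹ km = 3.016×10¹² m.
Vis-viva: v² = μ(2/r − 1/a) = 1.327×10²⁰ × (4.077×10⁻¹¹ − 3.316×10⁻¹³) = 5.367×10⁹ m²/s².
v = 73260 m/s = 73.26 km/s.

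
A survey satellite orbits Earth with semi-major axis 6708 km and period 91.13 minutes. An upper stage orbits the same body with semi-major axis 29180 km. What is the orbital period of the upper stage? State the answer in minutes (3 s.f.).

Kepler's third law: T² ∝ a³, so T₂ = T₁ (a₂/a₁)^(3/2).
a₂/a₁ = 4.350, (a₂/a₁)^(3/2) = 9.073.
T₂ = 91.13 × 9.073 = 826.8 minutes.

T₂ ≈ 827 minutes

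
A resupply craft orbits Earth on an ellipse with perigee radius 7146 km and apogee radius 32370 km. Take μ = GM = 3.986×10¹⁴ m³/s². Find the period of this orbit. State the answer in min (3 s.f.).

T ≈ 461 min

Semi-major axis a = (r_p + r_a)/2 = (7146.0 + 32370)/2 = 19758 km = 1.976×10⁷ m.
By Kepler's third law T = 2π√(a³/μ) = 2π × 4.399×10³ = 2.764×10⁴ s.
= 460.7 min.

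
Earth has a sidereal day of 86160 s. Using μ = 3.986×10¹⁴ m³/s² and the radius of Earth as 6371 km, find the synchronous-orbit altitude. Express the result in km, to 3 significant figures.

A synchronous orbit has period T, so by Kepler's third law a = (μT²/4π²)^(1/3).
μT²/4π² = 3.986×10¹⁴ × (8.616×10⁴)² / 39.48 = 7.495×10²² m³.
a = 4.216×10⁷ m = 42163 km.
Altitude h = a − R = 42163 − 6371 = 35792 km.

h_sync ≈ 35800 km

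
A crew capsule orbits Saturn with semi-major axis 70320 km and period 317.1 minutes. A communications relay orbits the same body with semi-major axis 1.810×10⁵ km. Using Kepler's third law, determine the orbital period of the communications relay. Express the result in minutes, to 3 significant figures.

Kepler's third law: T² ∝ a³, so T₂ = T₁ (a₂/a₁)^(3/2).
a₂/a₁ = 2.574, (a₂/a₁)^(3/2) = 4.130.
T₂ = 317.1 × 4.130 = 1309 minutes.

T₂ ≈ 1310 minutes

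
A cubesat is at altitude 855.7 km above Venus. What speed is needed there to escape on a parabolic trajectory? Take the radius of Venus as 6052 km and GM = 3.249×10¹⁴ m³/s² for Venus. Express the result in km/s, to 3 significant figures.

r = 6052 + 855.7 = 6907.7 km = 6.9077×10⁶ m.
Escape speed v_esc = √(2μ/r) = √(2 × 3.249×10¹⁴ / 6.908×10⁶) = √(9.407×10⁷) = 9699 m/s.
= 9.699 km/s.

v_esc ≈ 9.70 km/s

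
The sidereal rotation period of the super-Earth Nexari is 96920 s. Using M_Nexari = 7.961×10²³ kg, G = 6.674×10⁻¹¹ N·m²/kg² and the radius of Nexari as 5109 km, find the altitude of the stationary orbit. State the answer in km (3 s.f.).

μ = GM = 6.674×10⁻¹¹ × 7.961×10²³ = 5.313×10¹³ m³/s².
A synchronous orbit has period T, so by Kepler's third law a = (μT²/4π²)^(1/3).
μT²/4π² = 5.313×10¹³ × (9.692×10⁴)² / 39.48 = 1.264×10²² m³.
a = 2.330×10⁷ m = 23296 km.
Altitude h = a − R = 23296 − 5109 = 18187 km.

h_sync ≈ 18200 km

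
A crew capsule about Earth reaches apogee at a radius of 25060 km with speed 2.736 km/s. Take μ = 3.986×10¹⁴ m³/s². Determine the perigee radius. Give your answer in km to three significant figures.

r_a = 2.506×10⁷ m.
Specific energy ε = v²/2 − μ/r = -1.216×10⁷ J/kg, so a = −μ/(2ε) = 1.639×10⁷ m.
The apsides satisfy r_p + r_a = 2a, so the perigee radius is 2a − r_a = 7.712×10⁶ m = 7711.6 km.

perigee radius ≈ 7710 km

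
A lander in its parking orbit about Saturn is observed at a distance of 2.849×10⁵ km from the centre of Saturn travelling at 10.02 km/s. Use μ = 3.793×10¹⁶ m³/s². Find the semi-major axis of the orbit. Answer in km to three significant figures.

a ≈ 2.29×10⁵ km

r = 2.849×10⁸ m.
Specific orbital energy ε = v²/2 − μ/r = (10020)²/2 − 3.793×10¹⁶/2.849×10⁸ = -8.293×10⁷ J/kg.
Since ε = −μ/(2a), a = −μ/(2ε) = 2.287×10⁸ m = 2.2868×10⁵ km.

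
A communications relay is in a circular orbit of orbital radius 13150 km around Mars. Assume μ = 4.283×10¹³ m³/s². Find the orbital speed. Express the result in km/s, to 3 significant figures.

r = 13150 km = 1.315×10⁷ m.
For a circular orbit v = √(μ/r) = √(4.283×10¹³ / 1.315×10⁷) = √(3.257×10⁶) = 1805 m/s.
That is 1.805 km/s.

v ≈ 1.80 km/s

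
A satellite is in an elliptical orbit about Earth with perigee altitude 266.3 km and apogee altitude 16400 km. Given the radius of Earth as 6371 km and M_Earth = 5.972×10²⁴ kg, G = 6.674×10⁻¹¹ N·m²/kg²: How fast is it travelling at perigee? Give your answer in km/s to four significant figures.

μ = GM = 6.674×10⁻¹¹ × 5.972×10²⁴ = 3.986×10¹⁴ m³/s².
r_p = 6371 + 266.3 = 6637.3 km = 6.6373×10⁶ m.
r_a = 6371 + 16400 = 22771 km = 2.2771×10⁷ m.
Semi-major axis a = (r_p + r_a)/2 = 14704 km = 1.470×10⁷ m.
Vis-viva: v² = μ(2/r − 1/a) = 3.986×10¹⁴ × (3.013×10⁻⁷ − 6.801×10⁻⁸) = 9.299×10⁷ m²/s².
v = 9643 m/s = 9.643 km/s.

v ≈ 9.643 km/s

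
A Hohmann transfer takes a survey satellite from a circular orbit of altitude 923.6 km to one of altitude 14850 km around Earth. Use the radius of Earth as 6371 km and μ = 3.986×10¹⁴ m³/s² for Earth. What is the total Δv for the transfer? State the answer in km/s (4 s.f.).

r₁ = 6371 + 923.6 = 7294.6 km = 7.2946×10⁶ m.
r₂ = 6371 + 14850 = 21221 km = 2.1221×10⁷ m.
Transfer ellipse a_t = (r₁ + r₂)/2 = 1.426×10⁷ m.
At r₁: circular v_c1 = √(μ/r₁) = 7392 m/s; transfer-perigee v_p = √[μ(2/r₁ − 1/a_t)] = 9018 m/s.
Δv₁ = v_p − v_c1 = 1626 m/s.
At r₂: circular v_c2 = √(μ/r₂) = 4334 m/s; transfer-apogee v_a = √[μ(2/r₂ − 1/a_t)] = 3100 m/s.
Δv₂ = v_c2 − v_a = 1234 m/s.
Total Δv = Δv₁ + Δv₂ = 2860 m/s = 2.860 km/s.

Δv_total ≈ 2.860 km/s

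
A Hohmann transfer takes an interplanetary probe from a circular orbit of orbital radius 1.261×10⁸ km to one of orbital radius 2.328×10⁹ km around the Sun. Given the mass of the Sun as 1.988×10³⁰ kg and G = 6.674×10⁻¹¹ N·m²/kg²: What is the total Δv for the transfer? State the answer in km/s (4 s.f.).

Δv_total ≈ 17.37 km/s

μ = GM = 6.674×10⁻¹¹ × 1.988×10³⁰ = 1.327×10²⁰ m³/s².
r₁ = 1.261×10⁸ km = 1.261×10¹¹ m.
r₂ = 2.328×10⁹ km = 2.328×10¹² m.
Transfer ellipse a_t = (r₁ + r₂)/2 = 1.227×10¹² m.
At r₁: circular v_c1 = √(μ/r₁) = 32440 m/s; transfer-perihelion v_p = √[μ(2/r₁ − 1/a_t)] = 44680 m/s.
Δv₁ = v_p − v_c1 = 12240 m/s.
At r₂: circular v_c2 = √(μ/r₂) = 7549 m/s; transfer-aphelion v_a = √[μ(2/r₂ − 1/a_t)] = 2420 m/s.
Δv₂ = v_c2 − v_a = 5129 m/s.
Total Δv = Δv₁ + Δv₂ = 17370 m/s = 17.37 km/s.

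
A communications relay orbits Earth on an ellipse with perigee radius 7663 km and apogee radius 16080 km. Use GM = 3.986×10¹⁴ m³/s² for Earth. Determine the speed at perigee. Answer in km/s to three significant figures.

v ≈ 8.39 km/s

Semi-major axis a = (r_p + r_a)/2 = 11872 km = 1.187×10⁷ m.
Vis-viva: v² = μ(2/r − 1/a) = 3.986×10¹⁴ × (2.610×10⁻⁷ − 8.424×10⁻⁸) = 7.046×10⁷ m²/s².
v = 8394 m/s = 8.394 km/s.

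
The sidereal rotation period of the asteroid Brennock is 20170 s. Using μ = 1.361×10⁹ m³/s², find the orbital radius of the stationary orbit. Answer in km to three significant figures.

A synchronous orbit has period T, so by Kepler's third law a = (μT²/4π²)^(1/3).
μT²/4π² = 1.361×10⁹ × (2.017×10⁴)² / 39.48 = 1.403×10¹⁶ m³.
a = 2.412×10⁵ m = 241.16 km.

r_sync ≈ 241 km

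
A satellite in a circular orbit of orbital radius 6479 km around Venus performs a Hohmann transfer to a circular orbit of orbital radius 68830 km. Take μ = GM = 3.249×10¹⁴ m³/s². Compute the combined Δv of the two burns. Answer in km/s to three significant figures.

Δv_total ≈ 3.76 km/s

r₁ = 6479 km = 6.479×10⁶ m.
r₂ = 68830 km = 6.883×10⁷ m.
Transfer ellipse a_t = (r₁ + r₂)/2 = 3.765×10⁷ m.
At r₁: circular v_c1 = √(μ/r₁) = 7081 m/s; transfer-periapsis v_p = √[μ(2/r₁ − 1/a_t)] = 9574 m/s.
Δv₁ = v_p − v_c1 = 2493 m/s.
At r₂: circular v_c2 = √(μ/r₂) = 2173 m/s; transfer-apoapsis v_a = √[μ(2/r₂ − 1/a_t)] = 901.2 m/s.
Δv₂ = v_c2 − v_a = 1271 m/s.
Total Δv = Δv₁ + Δv₂ = 3764 m/s = 3.764 km/s.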